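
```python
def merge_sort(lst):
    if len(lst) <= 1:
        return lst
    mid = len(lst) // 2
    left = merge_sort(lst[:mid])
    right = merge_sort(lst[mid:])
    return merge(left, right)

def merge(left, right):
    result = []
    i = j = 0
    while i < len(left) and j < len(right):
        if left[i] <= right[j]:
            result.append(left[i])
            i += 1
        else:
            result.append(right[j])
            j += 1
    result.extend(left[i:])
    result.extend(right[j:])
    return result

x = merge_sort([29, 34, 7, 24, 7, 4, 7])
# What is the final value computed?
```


merge_sort([29, 34, 7, 24, 7, 4, 7])
Split into [29, 34, 7] and [24, 7, 4, 7]
Left sorted: [7, 29, 34]
Right sorted: [4, 7, 7, 24]
Merge [7, 29, 34] and [4, 7, 7, 24]
= [4, 7, 7, 7, 24, 29, 34]


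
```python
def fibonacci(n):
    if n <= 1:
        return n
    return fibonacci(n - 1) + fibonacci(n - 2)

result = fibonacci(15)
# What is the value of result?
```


fibonacci(15)
= fibonacci(14) + fibonacci(13)
= (fibonacci(13) + fibonacci(12)) + fibonacci(13)
Computing bottom-up: fibonacci(0)=0, fibonacci(1)=1, fibonacci(2)=1, fibonacci(3)=2, fibonacci(4)=3, fibonacci(5)=5, fibonacci(6)=8, fibonacci(7)=13, fibonacci(8)=21, fibonacci(9)=34, fibonacci(10)=55, fibonacci(11)=89, fibonacci(12)=144, fibonacci(13)=233, fibonacci(14)=377, fibonacci(15)=610
= 610


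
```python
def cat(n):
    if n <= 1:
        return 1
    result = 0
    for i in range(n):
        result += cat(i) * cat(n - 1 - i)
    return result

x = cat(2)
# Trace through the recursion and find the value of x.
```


cat(2)
= sum of cat(i) * cat(2-1-i) for i in 0..1
  cat(0)*cat(1) = 1*1 = 1
  cat(1)*cat(0) = 1*1 = 1
= 1 + 1
= 2


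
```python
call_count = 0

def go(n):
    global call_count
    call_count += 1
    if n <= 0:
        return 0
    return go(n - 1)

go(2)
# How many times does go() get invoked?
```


go(2) calls go(1) calls ... calls go(0)
Total calls: 2 + 1 (for base case) = 3


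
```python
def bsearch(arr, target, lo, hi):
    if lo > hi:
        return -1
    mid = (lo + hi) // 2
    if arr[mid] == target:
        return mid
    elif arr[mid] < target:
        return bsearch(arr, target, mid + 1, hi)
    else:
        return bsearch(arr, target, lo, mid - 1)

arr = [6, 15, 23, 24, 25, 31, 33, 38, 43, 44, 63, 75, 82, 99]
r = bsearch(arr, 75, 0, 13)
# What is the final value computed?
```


bsearch(arr, 75, 0, 13)
lo=0, hi=13, mid=6, arr[mid]=33
33 < 75, search right half
lo=7, hi=13, mid=10, arr[mid]=63
63 < 75, search right half
lo=11, hi=13, mid=12, arr[mid]=82
82 > 75, search left half
lo=11, hi=11, mid=11, arr[mid]=75
arr[11] == 75, found at index 11
= 11


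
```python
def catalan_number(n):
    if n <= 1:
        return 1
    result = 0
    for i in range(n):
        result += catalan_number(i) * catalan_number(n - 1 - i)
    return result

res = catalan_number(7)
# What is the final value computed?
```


catalan_number(7)
= sum of catalan_number(i) * catalan_number(7-1-i) for i in 0..6
First compute sub-values bottom-up:
  catalan_number(0) = 1, catalan_number(1) = 1
  catalan_number(2) = 1*1 + 1*1 = 2
  catalan_number(3) = 1*2 + 1*1 + 2*1 = 5
  catalan_number(4) = 1*5 + 1*2 + 2*1 + 5*1 = 14
  catalan_number(5) = 1*14 + 1*5 + 2*2 + 5*1 + 14*1 = 42
  catalan_number(6) = 1*42 + 1*14 + 2*5 + 5*2 + 14*1 + 42*1 = 132
Now catalan_number(7):
  catalan_number(0)*catalan_number(6) = 1*132 = 132
  catalan_number(1)*catalan_number(5) = 1*42 = 42
  catalan_number(2)*catalan_number(4) = 2*14 = 28
  catalan_number(3)*catalan_number(3) = 5*5 = 25
  catalan_number(4)*catalan_number(2) = 14*2 = 28
  catalan_number(5)*catalan_number(1) = 42*1 = 42
  catalan_number(6)*catalan_number(0) = 132*1 = 132
= 132 + 42 + 28 + 25 + 28 + 42 + 132
= 429


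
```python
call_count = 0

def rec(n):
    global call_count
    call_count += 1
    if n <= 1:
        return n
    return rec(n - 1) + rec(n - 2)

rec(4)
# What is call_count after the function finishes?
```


rec(4) calls rec(3) and rec(2); each non-base call branches into two more.
Let C(k) = total number of calls made by rec(k), including the call to rec(k) itself.
Base cases: C(0) = 1, C(1) = 1
Recurrence: C(k) = 1 + C(k-1) + C(k-2)
  C(2) = 1 + C(1) + C(0) = 1 + 1 + 1 = 3
  C(3) = 1 + C(2) + C(1) = 1 + 3 + 1 = 5
  C(4) = 1 + C(3) + C(2) = 1 + 5 + 3 = 9
Total calls = C(4) = 9


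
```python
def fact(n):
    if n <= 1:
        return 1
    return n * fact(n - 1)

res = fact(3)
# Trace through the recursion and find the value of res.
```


fact(3)
= 3 * fact(2)
= 3 * 2 * fact(1)
= 3 * 2 * 1
= 6


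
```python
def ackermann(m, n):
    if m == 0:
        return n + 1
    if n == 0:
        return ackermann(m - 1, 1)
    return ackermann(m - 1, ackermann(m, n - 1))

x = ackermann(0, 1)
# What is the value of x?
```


ackermann(0, 1)
m == 0: return 1 + 1 = 2
= 2


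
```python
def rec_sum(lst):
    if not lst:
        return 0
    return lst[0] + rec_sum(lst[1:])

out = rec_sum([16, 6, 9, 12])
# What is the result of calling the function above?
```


rec_sum([16, 6, 9, 12])
= 16 + rec_sum([6, 9, 12])
= 16 + 6 + rec_sum([9, 12])
= 16 + 6 + 9 + rec_sum([12])
= 16 + 6 + 9 + 12 + rec_sum([])
= 16 + 6 + 9 + 12 + 0
= 43


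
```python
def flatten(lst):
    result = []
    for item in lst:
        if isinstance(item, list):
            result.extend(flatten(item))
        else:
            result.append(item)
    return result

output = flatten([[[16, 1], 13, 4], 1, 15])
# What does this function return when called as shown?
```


flatten([[[16, 1], 13, 4], 1, 15])
Processing each element:
  [[16, 1], 13, 4] is a list -> flatten recursively -> [16, 1, 13, 4]
  1 is not a list -> append 1
  15 is not a list -> append 15
= [16, 1, 13, 4, 1, 15]


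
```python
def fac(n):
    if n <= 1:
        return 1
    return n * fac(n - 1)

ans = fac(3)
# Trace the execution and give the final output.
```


fac(3)
= 3 * fac(2)
= 3 * 2 * fac(1)
= 3 * 2 * 1
= 6


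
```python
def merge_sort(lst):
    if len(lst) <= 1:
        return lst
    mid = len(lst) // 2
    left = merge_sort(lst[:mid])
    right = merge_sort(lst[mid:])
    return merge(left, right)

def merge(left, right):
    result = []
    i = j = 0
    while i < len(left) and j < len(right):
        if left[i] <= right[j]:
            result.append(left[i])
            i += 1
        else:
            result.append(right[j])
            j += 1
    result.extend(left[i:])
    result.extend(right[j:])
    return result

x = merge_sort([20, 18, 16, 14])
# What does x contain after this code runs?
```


merge_sort([20, 18, 16, 14])
Split into [20, 18] and [16, 14]
Left sorted: [18, 20]
Right sorted: [14, 16]
Merge [18, 20] and [14, 16]
= [14, 16, 18, 20]


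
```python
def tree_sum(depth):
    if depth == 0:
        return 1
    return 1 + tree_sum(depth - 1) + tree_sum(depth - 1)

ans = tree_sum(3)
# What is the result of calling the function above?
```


tree_sum(3)
= 1 + tree_sum(2) + tree_sum(2)
= 1 + 2 * tree_sum(2)
tree_sum(k) = 2^(k+1) - 1
tree_sum(0) = 1
tree_sum(1) = 3
tree_sum(2) = 7
tree_sum(3) = 15
tree_sum(3) = 2^4 - 1 = 15


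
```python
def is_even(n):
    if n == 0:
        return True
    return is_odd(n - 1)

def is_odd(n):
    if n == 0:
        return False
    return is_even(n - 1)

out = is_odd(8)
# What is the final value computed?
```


is_odd(8)
= is_even(7)
= is_odd(6)
= is_even(5)
= is_odd(4)
= is_even(3)
= is_odd(2)
= is_even(1)
= is_odd(0)
n == 0: return False
= False


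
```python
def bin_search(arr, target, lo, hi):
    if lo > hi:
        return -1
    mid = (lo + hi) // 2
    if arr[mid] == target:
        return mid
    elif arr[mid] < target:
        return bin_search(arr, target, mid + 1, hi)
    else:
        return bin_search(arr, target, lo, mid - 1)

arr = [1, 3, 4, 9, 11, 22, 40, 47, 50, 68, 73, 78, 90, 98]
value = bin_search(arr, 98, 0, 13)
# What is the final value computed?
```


bin_search(arr, 98, 0, 13)
lo=0, hi=13, mid=6, arr[mid]=40
40 < 98, search right half
lo=7, hi=13, mid=10, arr[mid]=73
73 < 98, search right half
lo=11, hi=13, mid=12, arr[mid]=90
90 < 98, search right half
lo=13, hi=13, mid=13, arr[mid]=98
arr[13] == 98, found at index 13
= 13


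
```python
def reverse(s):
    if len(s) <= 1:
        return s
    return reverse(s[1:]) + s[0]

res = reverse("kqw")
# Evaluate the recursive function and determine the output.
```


reverse("kqw")
= reverse("qw") + "k"
= reverse("w") + "q" + "k"
= "w" + "q" + "k"
= "wqk"


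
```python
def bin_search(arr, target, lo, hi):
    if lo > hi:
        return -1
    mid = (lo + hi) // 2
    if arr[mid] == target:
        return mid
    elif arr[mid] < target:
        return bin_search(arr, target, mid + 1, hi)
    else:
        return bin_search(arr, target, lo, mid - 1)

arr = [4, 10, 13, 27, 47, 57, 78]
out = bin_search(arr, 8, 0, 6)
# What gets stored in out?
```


bin_search(arr, 8, 0, 6)
lo=0, hi=6, mid=3, arr[mid]=27
27 > 8, search left half
lo=0, hi=2, mid=1, arr[mid]=10
10 > 8, search left half
lo=0, hi=0, mid=0, arr[mid]=4
4 < 8, search right half
lo > hi, target not found, return -1
= -1


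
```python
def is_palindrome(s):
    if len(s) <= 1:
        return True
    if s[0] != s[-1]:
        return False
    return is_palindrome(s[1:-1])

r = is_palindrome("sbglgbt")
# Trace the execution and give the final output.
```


is_palindrome("sbglgbt")
"sbglgbt": s[0]='s' != s[-1]='t' -> False
= False


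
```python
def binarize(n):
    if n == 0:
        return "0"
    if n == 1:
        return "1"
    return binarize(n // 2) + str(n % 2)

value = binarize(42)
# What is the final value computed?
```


binarize(42)
= binarize(21) + "0"
= binarize(10) + "1" + "0"
= binarize(5) + "0" + "1" + "0"
= binarize(2) + "1" + "0" + "1" + "0"
= binarize(1) + "0" + "1" + "0" + "1" + "0"
= "1" + "0" + "1" + "0" + "1" + "0"
= "101010"


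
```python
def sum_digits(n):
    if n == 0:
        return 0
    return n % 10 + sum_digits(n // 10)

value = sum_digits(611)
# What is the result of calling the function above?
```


sum_digits(611)
= 1 + sum_digits(61)
= 1 + 1 + sum_digits(6)
= 1 + 1 + 6 + sum_digits(0)
= 1 + 1 + 6 + 0
= 8


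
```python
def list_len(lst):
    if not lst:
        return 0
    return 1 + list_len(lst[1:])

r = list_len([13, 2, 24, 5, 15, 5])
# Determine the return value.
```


list_len([13, 2, 24, 5, 15, 5])
= 1 + list_len([2, 24, 5, 15, 5])
= 1 + 1 + list_len([24, 5, 15, 5])
= 1 + 1 + 1 + list_len([5, 15, 5])
= 1 + 1 + 1 + 1 + list_len([15, 5])
= 1 + 1 + 1 + 1 + 1 + list_len([5])
= 1 + 1 + 1 + 1 + 1 + 1 + list_len([])
= 1 + 1 + 1 + 1 + 1 + 1 + 0
= 6


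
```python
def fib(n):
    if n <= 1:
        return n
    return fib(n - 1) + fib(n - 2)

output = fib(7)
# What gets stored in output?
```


fib(7)
= fib(6) + fib(5)
= (fib(5) + fib(4)) + fib(5)
Computing bottom-up: fib(0)=0, fib(1)=1, fib(2)=1, fib(3)=2, fib(4)=3, fib(5)=5, fib(6)=8, fib(7)=13
= 13


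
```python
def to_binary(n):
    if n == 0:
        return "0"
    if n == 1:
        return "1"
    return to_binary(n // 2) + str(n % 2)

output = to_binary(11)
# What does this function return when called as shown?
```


to_binary(11)
= to_binary(5) + "1"
= to_binary(2) + "1" + "1"
= to_binary(1) + "0" + "1" + "1"
= "1" + "0" + "1" + "1"
= "1011"


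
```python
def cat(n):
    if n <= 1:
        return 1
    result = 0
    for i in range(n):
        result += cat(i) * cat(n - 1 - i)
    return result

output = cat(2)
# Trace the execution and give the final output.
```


cat(2)
= sum of cat(i) * cat(2-1-i) for i in 0..1
  cat(0)*cat(1) = 1*1 = 1
  cat(1)*cat(0) = 1*1 = 1
= 1 + 1
= 2


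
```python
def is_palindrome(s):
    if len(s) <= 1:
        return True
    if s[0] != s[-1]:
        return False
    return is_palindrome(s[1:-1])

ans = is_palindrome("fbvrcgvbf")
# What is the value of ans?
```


is_palindrome("fbvrcgvbf")
"fbvrcgvbf": s[0]='f' == s[-1]='f' -> is_palindrome("bvrcgvb")
"bvrcgvb": s[0]='b' == s[-1]='b' -> is_palindrome("vrcgv")
"vrcgv": s[0]='v' == s[-1]='v' -> is_palindrome("rcg")
"rcg": s[0]='r' != s[-1]='g' -> False
= False


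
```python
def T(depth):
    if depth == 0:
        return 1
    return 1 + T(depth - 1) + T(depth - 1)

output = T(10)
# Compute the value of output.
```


T(10)
= 1 + T(9) + T(9)
= 1 + 2 * T(9)
T(k) = 2^(k+1) - 1
T(0) = 1
T(1) = 3
T(2) = 7
T(3) = 15
T(4) = 31
T(10) = 2^11 - 1 = 2047


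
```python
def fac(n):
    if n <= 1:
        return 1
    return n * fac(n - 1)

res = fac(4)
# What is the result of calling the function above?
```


fac(4)
= 4 * fac(3)
= 4 * 3 * fac(2)
= 4 * 3 * 2 * fac(1)
= 4 * 3 * 2 * 1
= 24


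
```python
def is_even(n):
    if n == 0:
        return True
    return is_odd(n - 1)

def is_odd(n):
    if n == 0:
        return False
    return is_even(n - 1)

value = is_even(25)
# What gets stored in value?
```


is_even(25)
= is_odd(24)
= is_even(23)
= is_odd(22)
= is_even(21)
= is_odd(20)
= is_even(19)
= is_odd(18)
= is_even(17)
= is_odd(16)
= is_even(15)
= is_odd(14)
= is_even(13)
= is_odd(12)
= is_even(11)
= is_odd(10)
= is_even(9)
= is_odd(8)
= is_even(7)
= is_odd(6)
= is_even(5)
= is_odd(4)
= is_even(3)
= is_odd(2)
= is_even(1)
= is_odd(0)
n == 0: return False
= False


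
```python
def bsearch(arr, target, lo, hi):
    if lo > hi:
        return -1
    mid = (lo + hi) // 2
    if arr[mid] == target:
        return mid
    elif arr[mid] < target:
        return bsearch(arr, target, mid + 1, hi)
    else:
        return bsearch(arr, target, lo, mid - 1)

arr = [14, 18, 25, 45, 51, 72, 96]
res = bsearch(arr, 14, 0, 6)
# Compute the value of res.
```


bsearch(arr, 14, 0, 6)
lo=0, hi=6, mid=3, arr[mid]=45
45 > 14, search left half
lo=0, hi=2, mid=1, arr[mid]=18
18 > 14, search left half
lo=0, hi=0, mid=0, arr[mid]=14
arr[0] == 14, found at index 0
= 0


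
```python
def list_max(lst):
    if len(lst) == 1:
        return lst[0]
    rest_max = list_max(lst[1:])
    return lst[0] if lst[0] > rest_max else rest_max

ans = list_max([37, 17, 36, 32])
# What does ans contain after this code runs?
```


list_max([37, 17, 36, 32])
= compare 37 with list_max([17, 36, 32])
= compare 17 with list_max([36, 32])
= compare 36 with list_max([32])
Base: list_max([32]) = 32
compare 36 with 32: max = 36
compare 17 with 36: max = 36
compare 37 with 36: max = 37
= 37


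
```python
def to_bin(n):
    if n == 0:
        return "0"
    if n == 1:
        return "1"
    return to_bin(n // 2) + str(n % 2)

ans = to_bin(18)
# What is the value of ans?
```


to_bin(18)
= to_bin(9) + "0"
= to_bin(4) + "1" + "0"
= to_bin(2) + "0" + "1" + "0"
= to_bin(1) + "0" + "0" + "1" + "0"
= "1" + "0" + "0" + "1" + "0"
= "10010"


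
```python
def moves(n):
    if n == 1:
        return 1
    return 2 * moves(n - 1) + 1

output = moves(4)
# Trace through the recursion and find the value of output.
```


moves(4)
= 2 * moves(3) + 1
= 2 * (2 * moves(2) + 1) + 1
= 2 * (2 * (2 * moves(1) + 1) + 1) + 1
Now compute bottom-up:
moves(1) = 1
moves(2) = 2 * 1 + 1 = 3
moves(3) = 2 * 3 + 1 = 7
moves(4) = 2 * 7 + 1 = 15
= 15


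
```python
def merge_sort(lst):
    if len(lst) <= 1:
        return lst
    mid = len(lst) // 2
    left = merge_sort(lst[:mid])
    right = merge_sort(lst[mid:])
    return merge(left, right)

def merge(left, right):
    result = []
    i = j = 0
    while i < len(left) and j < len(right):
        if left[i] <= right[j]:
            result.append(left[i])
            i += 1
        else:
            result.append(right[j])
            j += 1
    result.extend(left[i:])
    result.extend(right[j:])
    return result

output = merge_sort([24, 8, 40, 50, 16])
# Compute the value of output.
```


merge_sort([24, 8, 40, 50, 16])
Split into [24, 8] and [40, 50, 16]
Left sorted: [8, 24]
Right sorted: [16, 40, 50]
Merge [8, 24] and [16, 40, 50]
= [8, 16, 24, 40, 50]


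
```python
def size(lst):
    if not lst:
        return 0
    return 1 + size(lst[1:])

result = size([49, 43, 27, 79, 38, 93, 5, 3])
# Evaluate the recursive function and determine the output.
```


size([49, 43, 27, 79, 38, 93, 5, 3])
= 1 + size([43, 27, 79, 38, 93, 5, 3])
= 1 + 1 + size([27, 79, 38, 93, 5, 3])
= 1 + 1 + 1 + size([79, 38, 93, 5, 3])
= 1 + 1 + 1 + 1 + size([38, 93, 5, 3])
= 1 + 1 + 1 + 1 + 1 + size([93, 5, 3])
= 1 + 1 + 1 + 1 + 1 + 1 + size([5, 3])
= 1 + 1 + 1 + 1 + 1 + 1 + 1 + size([3])
= 1 + 1 + 1 + 1 + 1 + 1 + 1 + 1 + size([])
= 1 + 1 + 1 + 1 + 1 + 1 + 1 + 1 + 0
= 8


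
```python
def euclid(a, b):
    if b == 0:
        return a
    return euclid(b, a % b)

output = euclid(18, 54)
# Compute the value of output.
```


euclid(18, 54)
= euclid(54, 18 % 54) = euclid(54, 18)
= euclid(18, 54 % 18) = euclid(18, 0)
b == 0, return a = 18


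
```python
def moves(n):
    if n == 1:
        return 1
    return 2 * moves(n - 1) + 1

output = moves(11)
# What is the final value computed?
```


moves(11)
= 2 * moves(10) + 1
= 2 * (2 * moves(9) + 1) + 1
= 2 * (2 * (2 * moves(8) + 1) + 1) + 1
= 2 * (2 * (2 * (2 * moves(7) + 1) + 1) + 1) + 1
= 2 * (2 * (2 * (2 * (2 * moves(6) + 1) + 1) + 1) + 1) + 1
= 2 * (2 * (2 * (2 * (2 * (2 * moves(5) + 1) + 1) + 1) + 1) + 1) + 1
= 2 * (2 * (2 * (2 * (2 * (2 * (2 * moves(4) + 1) + 1) + 1) + 1) + 1) + 1) + 1
= 2 * (2 * (2 * (2 * (2 * (2 * (2 * (2 * moves(3) + 1) + 1) + 1) + 1) + 1) + 1) + 1) + 1
= 2 * (2 * (2 * (2 * (2 * (2 * (2 * (2 * (2 * moves(2) + 1) + 1) + 1) + 1) + 1) + 1) + 1) + 1) + 1
= 2 * (2 * (2 * (2 * (2 * (2 * (2 * (2 * (2 * (2 * moves(1) + 1) + 1) + 1) + 1) + 1) + 1) + 1) + 1) + 1) + 1
Now compute bottom-up:
moves(1) = 1
moves(2) = 2 * 1 + 1 = 3
moves(3) = 2 * 3 + 1 = 7
moves(4) = 2 * 7 + 1 = 15
moves(5) = 2 * 15 + 1 = 31
moves(6) = 2 * 31 + 1 = 63
moves(7) = 2 * 63 + 1 = 127
moves(8) = 2 * 127 + 1 = 255
moves(9) = 2 * 255 + 1 = 511
moves(10) = 2 * 511 + 1 = 1023
moves(11) = 2 * 1023 + 1 = 2047
= 2047


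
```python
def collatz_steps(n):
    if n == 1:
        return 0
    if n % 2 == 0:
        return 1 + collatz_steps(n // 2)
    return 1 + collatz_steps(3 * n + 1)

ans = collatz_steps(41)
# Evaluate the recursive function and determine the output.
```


collatz_steps(41)
41 is odd -> 3*41+1 = 124 -> collatz_steps(124)
124 is even -> collatz_steps(62)
62 is even -> collatz_steps(31)
31 is odd -> 3*31+1 = 94 -> collatz_steps(94)
94 is even -> collatz_steps(47)
47 is odd -> 3*47+1 = 142 -> collatz_steps(142)
142 is even -> collatz_steps(71)
71 is odd -> 3*71+1 = 214 -> collatz_steps(214)
214 is even -> collatz_steps(107)
107 is odd -> 3*107+1 = 322 -> collatz_steps(322)
322 is even -> collatz_steps(161)
161 is odd -> 3*161+1 = 484 -> collatz_steps(484)
484 is even -> collatz_steps(242)
242 is even -> collatz_steps(121)
121 is odd -> 3*121+1 = 364 -> collatz_steps(364)
364 is even -> collatz_steps(182)
182 is even -> collatz_steps(91)
91 is odd -> 3*91+1 = 274 -> collatz_steps(274)
274 is even -> collatz_steps(137)
137 is odd -> 3*137+1 = 412 -> collatz_steps(412)
412 is even -> collatz_steps(206)
206 is even -> collatz_steps(103)
103 is odd -> 3*103+1 = 310 -> collatz_steps(310)
310 is even -> collatz_steps(155)
155 is odd -> 3*155+1 = 466 -> collatz_steps(466)
466 is even -> collatz_steps(233)
233 is odd -> 3*233+1 = 700 -> collatz_steps(700)
700 is even -> collatz_steps(350)
350 is even -> collatz_steps(175)
175 is odd -> 3*175+1 = 526 -> collatz_steps(526)
526 is even -> collatz_steps(263)
263 is odd -> 3*263+1 = 790 -> collatz_steps(790)
790 is even -> collatz_steps(395)
395 is odd -> 3*395+1 = 1186 -> collatz_steps(1186)
1186 is even -> collatz_steps(593)
593 is odd -> 3*593+1 = 1780 -> collatz_steps(1780)
1780 is even -> collatz_steps(890)
890 is even -> collatz_steps(445)
445 is odd -> 3*445+1 = 1336 -> collatz_steps(1336)
1336 is even -> collatz_steps(668)
668 is even -> collatz_steps(334)
334 is even -> collatz_steps(167)
167 is odd -> 3*167+1 = 502 -> collatz_steps(502)
502 is even -> collatz_steps(251)
251 is odd -> 3*251+1 = 754 -> collatz_steps(754)
754 is even -> collatz_steps(377)
377 is odd -> 3*377+1 = 1132 -> collatz_steps(1132)
1132 is even -> collatz_steps(566)
566 is even -> collatz_steps(283)
283 is odd -> 3*283+1 = 850 -> collatz_steps(850)
850 is even -> collatz_steps(425)
425 is odd -> 3*425+1 = 1276 -> collatz_steps(1276)
1276 is even -> collatz_steps(638)
638 is even -> collatz_steps(319)
319 is odd -> 3*319+1 = 958 -> collatz_steps(958)
958 is even -> collatz_steps(479)
479 is odd -> 3*479+1 = 1438 -> collatz_steps(1438)
1438 is even -> collatz_steps(719)
719 is odd -> 3*719+1 = 2158 -> collatz_steps(2158)
2158 is even -> collatz_steps(1079)
1079 is odd -> 3*1079+1 = 3238 -> collatz_steps(3238)
3238 is even -> collatz_steps(1619)
1619 is odd -> 3*1619+1 = 4858 -> collatz_steps(4858)
4858 is even -> collatz_steps(2429)
2429 is odd -> 3*2429+1 = 7288 -> collatz_steps(7288)
7288 is even -> collatz_steps(3644)
3644 is even -> collatz_steps(1822)
1822 is even -> collatz_steps(911)
911 is odd -> 3*911+1 = 2734 -> collatz_steps(2734)
2734 is even -> collatz_steps(1367)
1367 is odd -> 3*1367+1 = 4102 -> collatz_steps(4102)
4102 is even -> collatz_steps(2051)
2051 is odd -> 3*2051+1 = 6154 -> collatz_steps(6154)
6154 is even -> collatz_steps(3077)
3077 is odd -> 3*3077+1 = 9232 -> collatz_steps(9232)
9232 is even -> collatz_steps(4616)
4616 is even -> collatz_steps(2308)
2308 is even -> collatz_steps(1154)
1154 is even -> collatz_steps(577)
577 is odd -> 3*577+1 = 1732 -> collatz_steps(1732)
1732 is even -> collatz_steps(866)
866 is even -> collatz_steps(433)
433 is odd -> 3*433+1 = 1300 -> collatz_steps(1300)
1300 is even -> collatz_steps(650)
650 is even -> collatz_steps(325)
325 is odd -> 3*325+1 = 976 -> collatz_steps(976)
976 is even -> collatz_steps(488)
488 is even -> collatz_steps(244)
244 is even -> collatz_steps(122)
122 is even -> collatz_steps(61)
61 is odd -> 3*61+1 = 184 -> collatz_steps(184)
184 is even -> collatz_steps(92)
92 is even -> collatz_steps(46)
46 is even -> collatz_steps(23)
23 is odd -> 3*23+1 = 70 -> collatz_steps(70)
70 is even -> collatz_steps(35)
35 is odd -> 3*35+1 = 106 -> collatz_steps(106)
106 is even -> collatz_steps(53)
53 is odd -> 3*53+1 = 160 -> collatz_steps(160)
160 is even -> collatz_steps(80)
80 is even -> collatz_steps(40)
40 is even -> collatz_steps(20)
20 is even -> collatz_steps(10)
10 is even -> collatz_steps(5)
5 is odd -> 3*5+1 = 16 -> collatz_steps(16)
16 is even -> collatz_steps(8)
8 is even -> collatz_steps(4)
4 is even -> collatz_steps(2)
2 is even -> collatz_steps(1)
Reached 1 after 109 steps
= 109


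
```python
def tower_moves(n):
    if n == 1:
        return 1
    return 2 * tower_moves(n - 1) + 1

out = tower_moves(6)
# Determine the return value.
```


tower_moves(6)
= 2 * tower_moves(5) + 1
= 2 * (2 * tower_moves(4) + 1) + 1
= 2 * (2 * (2 * tower_moves(3) + 1) + 1) + 1
= 2 * (2 * (2 * (2 * tower_moves(2) + 1) + 1) + 1) + 1
= 2 * (2 * (2 * (2 * (2 * tower_moves(1) + 1) + 1) + 1) + 1) + 1
Now compute bottom-up:
tower_moves(1) = 1
tower_moves(2) = 2 * 1 + 1 = 3
tower_moves(3) = 2 * 3 + 1 = 7
tower_moves(4) = 2 * 7 + 1 = 15
tower_moves(5) = 2 * 15 + 1 = 31
tower_moves(6) = 2 * 31 + 1 = 63
= 63


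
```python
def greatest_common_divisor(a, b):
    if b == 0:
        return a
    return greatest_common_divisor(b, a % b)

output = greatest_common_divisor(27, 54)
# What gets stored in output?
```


greatest_common_divisor(27, 54)
= greatest_common_divisor(54, 27 % 54) = greatest_common_divisor(54, 27)
= greatest_common_divisor(27, 54 % 27) = greatest_common_divisor(27, 0)
b == 0, return a = 27


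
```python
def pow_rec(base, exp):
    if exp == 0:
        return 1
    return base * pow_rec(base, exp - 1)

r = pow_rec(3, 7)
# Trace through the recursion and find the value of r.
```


pow_rec(3, 7)
= 3 * pow_rec(3, 6)
= 3 * 3 * pow_rec(3, 5)
= 3 * 3 * 3 * pow_rec(3, 4)
= 3 * 3 * 3 * 3 * pow_rec(3, 3)
= 3 * 3 * 3 * 3 * 3 * pow_rec(3, 2)
= 3 * 3 * 3 * 3 * 3 * 3 * pow_rec(3, 1)
= 3 * 3 * 3 * 3 * 3 * 3 * 3 * pow_rec(3, 0)
= 3 * 3 * 3 * 3 * 3 * 3 * 3 * 1
= 2187


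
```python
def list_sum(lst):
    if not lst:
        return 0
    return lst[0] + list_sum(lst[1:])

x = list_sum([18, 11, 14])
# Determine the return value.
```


list_sum([18, 11, 14])
= 18 + list_sum([11, 14])
= 18 + 11 + list_sum([14])
= 18 + 11 + 14 + list_sum([])
= 18 + 11 + 14 + 0
= 43


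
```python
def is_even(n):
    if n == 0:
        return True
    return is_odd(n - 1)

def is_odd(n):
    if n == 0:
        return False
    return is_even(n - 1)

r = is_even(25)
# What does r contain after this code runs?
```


is_even(25)
= is_odd(24)
= is_even(23)
= is_odd(22)
= is_even(21)
= is_odd(20)
= is_even(19)
= is_odd(18)
= is_even(17)
= is_odd(16)
= is_even(15)
= is_odd(14)
= is_even(13)
= is_odd(12)
= is_even(11)
= is_odd(10)
= is_even(9)
= is_odd(8)
= is_even(7)
= is_odd(6)
= is_even(5)
= is_odd(4)
= is_even(3)
= is_odd(2)
= is_even(1)
= is_odd(0)
n == 0: return False
= False


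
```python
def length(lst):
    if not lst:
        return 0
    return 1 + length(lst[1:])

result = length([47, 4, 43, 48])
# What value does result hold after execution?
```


length([47, 4, 43, 48])
= 1 + length([4, 43, 48])
= 1 + 1 + length([43, 48])
= 1 + 1 + 1 + length([48])
= 1 + 1 + 1 + 1 + length([])
= 1 + 1 + 1 + 1 + 0
= 4


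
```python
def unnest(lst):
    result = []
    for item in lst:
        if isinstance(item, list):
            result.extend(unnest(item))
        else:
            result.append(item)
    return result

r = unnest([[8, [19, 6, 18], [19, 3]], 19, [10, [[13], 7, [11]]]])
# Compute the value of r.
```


unnest([[8, [19, 6, 18], [19, 3]], 19, [10, [[13], 7, [11]]]])
Processing each element:
  [8, [19, 6, 18], [19, 3]] is a list -> unnest recursively -> [8, 19, 6, 18, 19, 3]
  19 is not a list -> append 19
  [10, [[13], 7, [11]]] is a list -> unnest recursively -> [10, 13, 7, 11]
= [8, 19, 6, 18, 19, 3, 19, 10, 13, 7, 11]


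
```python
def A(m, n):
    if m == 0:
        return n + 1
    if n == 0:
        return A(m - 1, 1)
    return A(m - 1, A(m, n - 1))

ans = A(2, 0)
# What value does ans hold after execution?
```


A(2, 0)
n == 0: return A(1, 1)
= A(1, 1) = 3
= 3


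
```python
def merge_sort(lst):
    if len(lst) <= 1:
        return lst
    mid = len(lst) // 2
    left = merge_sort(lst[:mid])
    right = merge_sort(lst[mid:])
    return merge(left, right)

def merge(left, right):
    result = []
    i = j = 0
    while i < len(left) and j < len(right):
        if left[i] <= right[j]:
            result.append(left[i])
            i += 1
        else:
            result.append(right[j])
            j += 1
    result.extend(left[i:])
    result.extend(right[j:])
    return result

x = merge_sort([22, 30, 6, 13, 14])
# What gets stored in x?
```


merge_sort([22, 30, 6, 13, 14])
Split into [22, 30] and [6, 13, 14]
Left sorted: [22, 30]
Right sorted: [6, 13, 14]
Merge [22, 30] and [6, 13, 14]
= [6, 13, 14, 22, 30]


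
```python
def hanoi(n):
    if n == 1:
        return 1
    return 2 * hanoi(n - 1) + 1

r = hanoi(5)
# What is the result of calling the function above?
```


hanoi(5)
= 2 * hanoi(4) + 1
= 2 * (2 * hanoi(3) + 1) + 1
= 2 * (2 * (2 * hanoi(2) + 1) + 1) + 1
= 2 * (2 * (2 * (2 * hanoi(1) + 1) + 1) + 1) + 1
Now compute bottom-up:
hanoi(1) = 1
hanoi(2) = 2 * 1 + 1 = 3
hanoi(3) = 2 * 3 + 1 = 7
hanoi(4) = 2 * 7 + 1 = 15
hanoi(5) = 2 * 15 + 1 = 31
= 31


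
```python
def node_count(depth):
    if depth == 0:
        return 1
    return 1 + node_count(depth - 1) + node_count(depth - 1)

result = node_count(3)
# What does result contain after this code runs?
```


node_count(3)
= 1 + node_count(2) + node_count(2)
= 1 + 2 * node_count(2)
node_count(k) = 2^(k+1) - 1
node_count(0) = 1
node_count(1) = 3
node_count(2) = 7
node_count(3) = 15
node_count(3) = 2^4 - 1 = 15


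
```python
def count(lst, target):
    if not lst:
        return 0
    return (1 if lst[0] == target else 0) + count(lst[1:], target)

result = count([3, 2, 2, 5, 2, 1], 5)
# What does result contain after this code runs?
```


count([3, 2, 2, 5, 2, 1], 5)
lst[0]=3 != 5: 0 + count([2, 2, 5, 2, 1], 5)
lst[0]=2 != 5: 0 + count([2, 5, 2, 1], 5)
lst[0]=2 != 5: 0 + count([5, 2, 1], 5)
lst[0]=5 == 5: 1 + count([2, 1], 5)
lst[0]=2 != 5: 0 + count([1], 5)
lst[0]=1 != 5: 0 + count([], 5)
= 1


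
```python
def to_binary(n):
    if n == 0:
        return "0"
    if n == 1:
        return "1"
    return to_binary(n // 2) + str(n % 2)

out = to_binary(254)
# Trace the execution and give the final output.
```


to_binary(254)
= to_binary(127) + "0"
= to_binary(63) + "1" + "0"
= to_binary(31) + "1" + "1" + "0"
= to_binary(15) + "1" + "1" + "1" + "0"
= to_binary(7) + "1" + "1" + "1" + "1" + "0"
= to_binary(3) + "1" + "1" + "1" + "1" + "1" + "0"
= to_binary(1) + "1" + "1" + "1" + "1" + "1" + "1" + "0"
= "1" + "1" + "1" + "1" + "1" + "1" + "1" + "0"
= "11111110"


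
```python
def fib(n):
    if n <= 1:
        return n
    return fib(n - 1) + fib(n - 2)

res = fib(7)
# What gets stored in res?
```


fib(7)
= fib(6) + fib(5)
= (fib(5) + fib(4)) + fib(5)
Computing bottom-up: fib(0)=0, fib(1)=1, fib(2)=1, fib(3)=2, fib(4)=3, fib(5)=5, fib(6)=8, fib(7)=13
= 13


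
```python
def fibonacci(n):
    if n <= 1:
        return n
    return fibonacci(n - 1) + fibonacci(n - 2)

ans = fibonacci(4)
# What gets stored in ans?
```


fibonacci(4)
= fibonacci(3) + fibonacci(2)
= (fibonacci(2) + fibonacci(1)) + fibonacci(2)
Computing bottom-up: fibonacci(0)=0, fibonacci(1)=1, fibonacci(2)=1, fibonacci(3)=2, fibonacci(4)=3
= 3


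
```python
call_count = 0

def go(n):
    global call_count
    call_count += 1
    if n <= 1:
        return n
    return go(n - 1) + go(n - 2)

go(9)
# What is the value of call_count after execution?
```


go(9) calls go(8) and go(7); each non-base call branches into two more.
Let C(k) = total number of calls made by go(k), including the call to go(k) itself.
Base cases: C(0) = 1, C(1) = 1
Recurrence: C(k) = 1 + C(k-1) + C(k-2)
  C(2) = 1 + C(1) + C(0) = 1 + 1 + 1 = 3
  C(3) = 1 + C(2) + C(1) = 1 + 3 + 1 = 5
  C(4) = 1 + C(3) + C(2) = 1 + 5 + 3 = 9
  C(5) = 1 + C(4) + C(3) = 1 + 9 + 5 = 15
  C(6) = 1 + C(5) + C(4) = 1 + 15 + 9 = 25
  C(7) = 1 + C(6) + C(5) = 1 + 25 + 15 = 41
  C(8) = 1 + C(7) + C(6) = 1 + 41 + 25 = 67
  C(9) = 1 + C(8) + C(7) = 1 + 67 + 41 = 109
Total calls = C(9) = 109


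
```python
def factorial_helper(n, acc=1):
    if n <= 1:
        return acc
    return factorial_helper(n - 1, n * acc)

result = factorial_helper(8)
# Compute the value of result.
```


factorial_helper(8, 1)
= factorial_helper(7, 8 * 1) = factorial_helper(7, 8)
= factorial_helper(6, 7 * 8) = factorial_helper(6, 56)
= factorial_helper(5, 6 * 56) = factorial_helper(5, 336)
= factorial_helper(4, 5 * 336) = factorial_helper(4, 1680)
= factorial_helper(3, 4 * 1680) = factorial_helper(3, 6720)
= factorial_helper(2, 3 * 6720) = factorial_helper(2, 20160)
= factorial_helper(1, 2 * 20160) = factorial_helper(1, 40320)
n <= 1, return acc = 40320


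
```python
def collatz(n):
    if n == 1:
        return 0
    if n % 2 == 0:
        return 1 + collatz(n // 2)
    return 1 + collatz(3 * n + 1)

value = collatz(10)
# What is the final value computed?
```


collatz(10)
10 is even -> collatz(5)
5 is odd -> 3*5+1 = 16 -> collatz(16)
16 is even -> collatz(8)
8 is even -> collatz(4)
4 is even -> collatz(2)
2 is even -> collatz(1)
Reached 1 after 6 steps
= 6


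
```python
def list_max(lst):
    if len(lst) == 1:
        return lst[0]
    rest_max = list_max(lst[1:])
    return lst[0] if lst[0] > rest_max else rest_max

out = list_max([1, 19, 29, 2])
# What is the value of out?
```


list_max([1, 19, 29, 2])
= compare 1 with list_max([19, 29, 2])
= compare 19 with list_max([29, 2])
= compare 29 with list_max([2])
Base: list_max([2]) = 2
compare 29 with 2: max = 29
compare 19 with 29: max = 29
compare 1 with 29: max = 29
= 29


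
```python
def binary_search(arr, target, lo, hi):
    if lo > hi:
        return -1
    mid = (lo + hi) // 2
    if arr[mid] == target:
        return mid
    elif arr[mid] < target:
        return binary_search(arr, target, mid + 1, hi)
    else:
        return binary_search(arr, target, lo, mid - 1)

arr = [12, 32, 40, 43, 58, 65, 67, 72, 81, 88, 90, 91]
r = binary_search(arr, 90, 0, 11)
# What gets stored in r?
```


binary_search(arr, 90, 0, 11)
lo=0, hi=11, mid=5, arr[mid]=65
65 < 90, search right half
lo=6, hi=11, mid=8, arr[mid]=81
81 < 90, search right half
lo=9, hi=11, mid=10, arr[mid]=90
arr[10] == 90, found at index 10
= 10


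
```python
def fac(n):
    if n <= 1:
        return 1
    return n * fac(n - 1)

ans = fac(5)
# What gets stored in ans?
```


fac(5)
= 5 * fac(4)
= 5 * 4 * fac(3)
= 5 * 4 * 3 * fac(2)
= 5 * 4 * 3 * 2 * fac(1)
= 5 * 4 * 3 * 2 * 1
= 120


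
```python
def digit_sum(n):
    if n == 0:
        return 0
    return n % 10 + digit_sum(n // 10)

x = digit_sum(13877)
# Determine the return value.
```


digit_sum(13877)
= 7 + digit_sum(1387)
= 7 + 7 + digit_sum(138)
= 7 + 7 + 8 + digit_sum(13)
= 7 + 7 + 8 + 3 + digit_sum(1)
= 7 + 7 + 8 + 3 + 1 + digit_sum(0)
= 7 + 7 + 8 + 3 + 1 + 0
= 26


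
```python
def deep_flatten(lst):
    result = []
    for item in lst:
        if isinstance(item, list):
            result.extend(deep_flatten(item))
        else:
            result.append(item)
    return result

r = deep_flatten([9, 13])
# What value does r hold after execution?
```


deep_flatten([9, 13])
Processing each element:
  9 is not a list -> append 9
  13 is not a list -> append 13
= [9, 13]


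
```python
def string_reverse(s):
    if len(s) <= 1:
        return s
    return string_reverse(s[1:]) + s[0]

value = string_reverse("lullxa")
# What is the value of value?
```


string_reverse("lullxa")
= string_reverse("ullxa") + "l"
= string_reverse("llxa") + "u" + "l"
= string_reverse("lxa") + "l" + "u" + "l"
= string_reverse("xa") + "l" + "l" + "u" + "l"
= string_reverse("a") + "x" + "l" + "l" + "u" + "l"
= "a" + "x" + "l" + "l" + "u" + "l"
= "axllul"


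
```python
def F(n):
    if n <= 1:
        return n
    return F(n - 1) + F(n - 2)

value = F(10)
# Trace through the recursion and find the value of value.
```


F(10)
= F(9) + F(8)
= (F(8) + F(7)) + F(8)
Computing bottom-up: F(0)=0, F(1)=1, F(2)=1, F(3)=2, F(4)=3, F(5)=5, F(6)=8, F(7)=13, F(8)=21, F(9)=34, F(10)=55
= 55


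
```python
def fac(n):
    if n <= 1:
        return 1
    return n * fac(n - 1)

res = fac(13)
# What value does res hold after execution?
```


fac(13)
= 13 * fac(12)
= 13 * 12 * fac(11)
= 13 * 12 * 11 * fac(10)
= 13 * 12 * 11 * 10 * fac(9)
= 13 * 12 * 11 * 10 * 9 * fac(8)
= 13 * 12 * 11 * 10 * 9 * 8 * fac(7)
= 13 * 12 * 11 * 10 * 9 * 8 * 7 * fac(6)
= 13 * 12 * 11 * 10 * 9 * 8 * 7 * 6 * fac(5)
= 13 * 12 * 11 * 10 * 9 * 8 * 7 * 6 * 5 * fac(4)
= 13 * 12 * 11 * 10 * 9 * 8 * 7 * 6 * 5 * 4 * fac(3)
= 13 * 12 * 11 * 10 * 9 * 8 * 7 * 6 * 5 * 4 * 3 * fac(2)
= 13 * 12 * 11 * 10 * 9 * 8 * 7 * 6 * 5 * 4 * 3 * 2 * fac(1)
= 13 * 12 * 11 * 10 * 9 * 8 * 7 * 6 * 5 * 4 * 3 * 2 * 1
= 6227020800


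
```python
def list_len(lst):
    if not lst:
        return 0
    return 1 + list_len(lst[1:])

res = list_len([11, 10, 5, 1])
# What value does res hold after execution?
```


list_len([11, 10, 5, 1])
= 1 + list_len([10, 5, 1])
= 1 + 1 + list_len([5, 1])
= 1 + 1 + 1 + list_len([1])
= 1 + 1 + 1 + 1 + list_len([])
= 1 + 1 + 1 + 1 + 0
= 4


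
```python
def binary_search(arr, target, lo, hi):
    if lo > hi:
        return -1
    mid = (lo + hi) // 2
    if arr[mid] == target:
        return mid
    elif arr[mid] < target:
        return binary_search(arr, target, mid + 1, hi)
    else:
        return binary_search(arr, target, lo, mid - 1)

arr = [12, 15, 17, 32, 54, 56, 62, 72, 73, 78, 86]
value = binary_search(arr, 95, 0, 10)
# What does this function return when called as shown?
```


binary_search(arr, 95, 0, 10)
lo=0, hi=10, mid=5, arr[mid]=56
56 < 95, search right half
lo=6, hi=10, mid=8, arr[mid]=73
73 < 95, search right half
lo=9, hi=10, mid=9, arr[mid]=78
78 < 95, search right half
lo=10, hi=10, mid=10, arr[mid]=86
86 < 95, search right half
lo > hi, target not found, return -1
= -1


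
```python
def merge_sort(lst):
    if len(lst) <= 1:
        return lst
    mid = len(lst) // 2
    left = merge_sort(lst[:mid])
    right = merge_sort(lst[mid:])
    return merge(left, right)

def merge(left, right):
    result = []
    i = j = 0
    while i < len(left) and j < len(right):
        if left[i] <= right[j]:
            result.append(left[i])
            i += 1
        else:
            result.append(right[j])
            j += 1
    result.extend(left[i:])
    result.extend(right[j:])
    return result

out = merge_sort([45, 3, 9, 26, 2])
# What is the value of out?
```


merge_sort([45, 3, 9, 26, 2])
Split into [45, 3] and [9, 26, 2]
Left sorted: [3, 45]
Right sorted: [2, 9, 26]
Merge [3, 45] and [2, 9, 26]
= [2, 3, 9, 26, 45]


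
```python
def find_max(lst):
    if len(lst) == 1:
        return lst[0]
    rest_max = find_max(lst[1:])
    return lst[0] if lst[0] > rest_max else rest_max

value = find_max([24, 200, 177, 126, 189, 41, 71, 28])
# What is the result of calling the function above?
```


find_max([24, 200, 177, 126, 189, 41, 71, 28])
= compare 24 with find_max([200, 177, 126, 189, 41, 71, 28])
= compare 200 with find_max([177, 126, 189, 41, 71, 28])
= compare 177 with find_max([126, 189, 41, 71, 28])
= compare 126 with find_max([189, 41, 71, 28])
= compare 189 with find_max([41, 71, 28])
= compare 41 with find_max([71, 28])
= compare 71 with find_max([28])
Base: find_max([28]) = 28
compare 71 with 28: max = 71
compare 41 with 71: max = 71
compare 189 with 71: max = 189
compare 126 with 189: max = 189
compare 177 with 189: max = 189
compare 200 with 189: max = 200
compare 24 with 200: max = 200
= 200


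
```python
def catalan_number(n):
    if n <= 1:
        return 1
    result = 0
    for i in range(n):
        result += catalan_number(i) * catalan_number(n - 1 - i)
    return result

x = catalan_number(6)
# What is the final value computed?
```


catalan_number(6)
= sum of catalan_number(i) * catalan_number(6-1-i) for i in 0..5
First compute sub-values bottom-up:
  catalan_number(0) = 1, catalan_number(1) = 1
  catalan_number(2) = 1*1 + 1*1 = 2
  catalan_number(3) = 1*2 + 1*1 + 2*1 = 5
  catalan_number(4) = 1*5 + 1*2 + 2*1 + 5*1 = 14
  catalan_number(5) = 1*14 + 1*5 + 2*2 + 5*1 + 14*1 = 42
Now catalan_number(6):
  catalan_number(0)*catalan_number(5) = 1*42 = 42
  catalan_number(1)*catalan_number(4) = 1*14 = 14
  catalan_number(2)*catalan_number(3) = 2*5 = 10
  catalan_number(3)*catalan_number(2) = 5*2 = 10
  catalan_number(4)*catalan_number(1) = 14*1 = 14
  catalan_number(5)*catalan_number(0) = 42*1 = 42
= 42 + 14 + 10 + 10 + 14 + 42
= 132


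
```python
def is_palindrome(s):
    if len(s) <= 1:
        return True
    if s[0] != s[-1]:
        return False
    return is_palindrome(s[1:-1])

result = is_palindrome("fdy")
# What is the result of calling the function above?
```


is_palindrome("fdy")
"fdy": s[0]='f' != s[-1]='y' -> False
= False


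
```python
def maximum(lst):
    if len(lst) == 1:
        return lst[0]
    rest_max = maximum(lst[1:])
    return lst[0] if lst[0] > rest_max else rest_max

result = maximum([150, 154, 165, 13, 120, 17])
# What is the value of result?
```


maximum([150, 154, 165, 13, 120, 17])
= compare 150 with maximum([154, 165, 13, 120, 17])
= compare 154 with maximum([165, 13, 120, 17])
= compare 165 with maximum([13, 120, 17])
= compare 13 with maximum([120, 17])
= compare 120 with maximum([17])
Base: maximum([17]) = 17
compare 120 with 17: max = 120
compare 13 with 120: max = 120
compare 165 with 120: max = 165
compare 154 with 165: max = 165
compare 150 with 165: max = 165
= 165


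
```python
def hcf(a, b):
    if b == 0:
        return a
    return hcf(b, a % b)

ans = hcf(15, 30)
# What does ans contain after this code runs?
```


hcf(15, 30)
= hcf(30, 15 % 30) = hcf(30, 15)
= hcf(15, 30 % 15) = hcf(15, 0)
b == 0, return a = 15


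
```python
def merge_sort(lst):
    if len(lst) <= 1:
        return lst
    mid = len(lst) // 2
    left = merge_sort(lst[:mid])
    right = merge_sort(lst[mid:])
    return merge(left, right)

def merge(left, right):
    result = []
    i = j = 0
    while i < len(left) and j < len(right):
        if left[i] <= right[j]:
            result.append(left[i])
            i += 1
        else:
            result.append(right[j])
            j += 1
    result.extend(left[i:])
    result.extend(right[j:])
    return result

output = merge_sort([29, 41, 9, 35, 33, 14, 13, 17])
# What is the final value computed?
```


merge_sort([29, 41, 9, 35, 33, 14, 13, 17])
Split into [29, 41, 9, 35] and [33, 14, 13, 17]
Left sorted: [9, 29, 35, 41]
Right sorted: [13, 14, 17, 33]
Merge [9, 29, 35, 41] and [13, 14, 17, 33]
= [9, 13, 14, 17, 29, 33, 35, 41]
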